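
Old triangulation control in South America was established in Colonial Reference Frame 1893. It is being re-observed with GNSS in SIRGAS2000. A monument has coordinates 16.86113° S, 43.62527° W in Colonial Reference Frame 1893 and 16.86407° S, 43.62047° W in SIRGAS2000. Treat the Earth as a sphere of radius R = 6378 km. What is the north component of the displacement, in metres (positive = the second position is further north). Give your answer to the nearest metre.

Δφ = -16.86407° − -16.86113° = -0.00294°; Δλ = -43.62047° − -43.62527° = +0.00480°.
1° along a meridian = πR/180 = 111317 m.
ΔN = Δφ × 111317 = -327.3 m; ΔE = Δλ × 111317 × cos(-16.86113°) = +0.00480 × 111317 × 0.957011 = 511.4 m.

ΔN = -327 m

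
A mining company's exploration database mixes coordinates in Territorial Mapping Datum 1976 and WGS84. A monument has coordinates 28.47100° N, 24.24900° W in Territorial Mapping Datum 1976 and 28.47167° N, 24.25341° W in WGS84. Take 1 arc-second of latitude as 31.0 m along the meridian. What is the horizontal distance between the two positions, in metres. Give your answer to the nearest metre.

Δφ = 28.47167° − 28.47100° = +0.00067°; Δλ = -24.25341° − -24.24900° = -0.00441°.
1° of latitude = 3600 × 31.00 = 111600 m.
ΔN = Δφ × 111600 = 74.8 m; ΔE = Δλ × 111600 × cos(28.47100°) = -0.00441 × 111600 × 0.879059 = -432.6 m.
Distance = √(ΔE² + ΔN²) = √((-432.6)² + 74.8²) = 439.0 m.

439 m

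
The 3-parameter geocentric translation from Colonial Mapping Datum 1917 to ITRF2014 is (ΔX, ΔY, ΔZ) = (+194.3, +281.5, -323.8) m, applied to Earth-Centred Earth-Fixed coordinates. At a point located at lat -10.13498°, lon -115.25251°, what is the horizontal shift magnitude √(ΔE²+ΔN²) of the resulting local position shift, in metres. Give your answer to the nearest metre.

At φ = -10.13498°, λ = -115.25251°: sin φ = -0.175968, cos φ = 0.984396, sin λ = -0.904436, cos λ = -0.426608.
ΔE = −sin λ·ΔX + cos λ·ΔY = −(-0.904436)·(194.3) + (-0.426608)·(281.5) = 55.64 m.
ΔN = −sin φ cos λ·ΔX − sin φ sin λ·ΔY + cos φ·ΔZ = −(-0.175968)(-0.426608)(194.3) − (-0.175968)(-0.904436)(281.5) + (0.984396)(-323.8) = -378.13 m.
Horizontal magnitude = √(ΔE² + ΔN²) = √(55.64² + (-378.13)²) = 382.21 m.

382 m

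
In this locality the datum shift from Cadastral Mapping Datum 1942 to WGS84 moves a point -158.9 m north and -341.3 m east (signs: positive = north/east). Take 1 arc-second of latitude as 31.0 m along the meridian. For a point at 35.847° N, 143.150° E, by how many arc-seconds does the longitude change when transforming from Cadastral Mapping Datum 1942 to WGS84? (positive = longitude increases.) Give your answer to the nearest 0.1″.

At latitude 35.847°, cos φ = 0.810584.
1″ of longitude at this latitude = 31.00 × cos φ = 25.1281 m, so Δλ = -341.3 / 25.1281 = -13.582″.

Δλ = -13.6″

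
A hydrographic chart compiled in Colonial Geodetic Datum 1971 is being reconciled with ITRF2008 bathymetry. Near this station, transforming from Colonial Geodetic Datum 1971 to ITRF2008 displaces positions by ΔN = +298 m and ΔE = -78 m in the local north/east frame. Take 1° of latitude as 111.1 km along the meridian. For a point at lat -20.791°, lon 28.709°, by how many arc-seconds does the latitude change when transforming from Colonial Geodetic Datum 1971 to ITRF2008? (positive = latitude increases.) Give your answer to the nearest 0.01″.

Δφ = 9.66″

1° of latitude = 111.1 km, so Δφ = 298.0 / 111100 = 0.0026823° = 9.656″.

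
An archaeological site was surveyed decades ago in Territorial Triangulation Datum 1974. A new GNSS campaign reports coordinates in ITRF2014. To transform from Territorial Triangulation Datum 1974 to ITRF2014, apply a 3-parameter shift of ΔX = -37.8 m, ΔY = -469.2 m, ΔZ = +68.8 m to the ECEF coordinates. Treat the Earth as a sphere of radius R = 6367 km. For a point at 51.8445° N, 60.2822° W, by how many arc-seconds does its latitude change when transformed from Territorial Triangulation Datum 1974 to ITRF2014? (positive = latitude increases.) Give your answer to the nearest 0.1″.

sin φ = 0.786337, cos φ = 0.617798, sin λ = -0.868478, cos λ = 0.495729.
North component: ΔN = −sin φ cos λ·ΔX − sin φ sin λ·ΔY + cos φ·ΔZ = −(0.786337)(0.495729)(-37.8) − (0.786337)(-0.868478)(-469.2) + (0.617798)(68.8) = -263.18 m.
1° of latitude spans πR/180 = 111125 m, so Δφ = -263.18 / 111125 × 3600 = -8.526″.

Δφ = -8.5″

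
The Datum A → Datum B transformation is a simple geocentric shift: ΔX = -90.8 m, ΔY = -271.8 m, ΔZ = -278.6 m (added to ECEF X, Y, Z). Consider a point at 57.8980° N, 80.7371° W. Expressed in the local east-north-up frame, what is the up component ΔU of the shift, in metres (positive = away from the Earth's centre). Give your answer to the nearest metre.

At φ = 57.8980°, λ = -80.7371°: sin φ = 0.847103, cos φ = 0.531428, sin λ = -0.986960, cos λ = 0.160965.
ΔU = cos φ cos λ·ΔX + cos φ sin λ·ΔY + sin φ·ΔZ = (0.531428)(0.160965)(-90.8) + (0.531428)(-0.986960)(-271.8) + (0.847103)(-278.6) = -101.21 m.

ΔU = -101 m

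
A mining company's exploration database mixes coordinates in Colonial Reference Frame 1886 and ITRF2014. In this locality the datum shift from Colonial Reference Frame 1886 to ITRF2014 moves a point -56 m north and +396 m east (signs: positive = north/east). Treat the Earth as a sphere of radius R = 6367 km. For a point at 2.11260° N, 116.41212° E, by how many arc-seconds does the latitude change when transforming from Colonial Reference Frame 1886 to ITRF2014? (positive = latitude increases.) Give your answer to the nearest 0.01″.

On a sphere of radius R, 1 rad of latitude = R, so Δφ = ΔN / R = -56.0 / 6367000 = -8.7954e-06 rad = -1.814″.

Δφ = -1.81″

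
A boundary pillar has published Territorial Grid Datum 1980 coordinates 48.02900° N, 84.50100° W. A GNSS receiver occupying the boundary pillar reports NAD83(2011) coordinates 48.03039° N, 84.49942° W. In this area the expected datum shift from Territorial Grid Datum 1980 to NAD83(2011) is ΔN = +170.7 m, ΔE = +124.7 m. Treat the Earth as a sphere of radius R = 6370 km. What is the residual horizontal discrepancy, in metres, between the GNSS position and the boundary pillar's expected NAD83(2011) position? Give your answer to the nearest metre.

18 m

Observed coordinate differences: Δφ = +0.00139°, Δλ = +0.00158°.
Converting to metres (1° lat = 111177 m, cos φ = 0.668754): observed ΔN = 154.5 m, observed ΔE = 117.5 m.
Subtracting the expected shift leaves a residual of 154.5 − (170.7) = -16.2 m north and 117.5 − (124.7) = -7.2 m east.
Residual distance = √((-16.2)² + (-7.2)²) = 17.7 m.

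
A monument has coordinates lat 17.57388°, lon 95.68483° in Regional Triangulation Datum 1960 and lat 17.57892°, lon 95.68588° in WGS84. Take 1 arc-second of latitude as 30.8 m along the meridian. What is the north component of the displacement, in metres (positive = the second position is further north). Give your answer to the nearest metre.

Δφ = 17.57892° − 17.57388° = +0.00504°; Δλ = 95.68588° − 95.68483° = +0.00105°.
1° of latitude = 3600 × 30.80 = 110880 m.
ΔN = Δφ × 110880 = 558.8 m; ΔE = Δλ × 110880 × cos(17.57388°) = +0.00105 × 110880 × 0.953328 = 111.0 m.

ΔN = 559 m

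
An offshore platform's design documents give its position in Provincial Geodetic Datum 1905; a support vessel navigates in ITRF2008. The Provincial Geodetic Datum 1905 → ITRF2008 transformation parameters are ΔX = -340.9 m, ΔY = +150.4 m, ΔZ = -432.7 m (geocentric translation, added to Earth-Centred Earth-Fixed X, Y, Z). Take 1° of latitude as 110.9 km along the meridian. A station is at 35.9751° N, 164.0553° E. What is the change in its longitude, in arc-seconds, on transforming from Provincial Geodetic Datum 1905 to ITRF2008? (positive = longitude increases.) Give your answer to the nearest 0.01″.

sin φ = 0.587434, cos φ = 0.809272, sin λ = 0.274709, cos λ = -0.961527.
East component: ΔE = −sin λ·ΔX + cos λ·ΔY = −(0.274709)(-340.9) + (-0.961527)(150.4) = -50.97 m.
1° of latitude spans 110900 m; at latitude φ, 1° of longitude spans that × cos φ = 89748.3 m, so Δλ = -50.97 / 89748.3 × 3600 = -2.044″.

Δλ = -2.04″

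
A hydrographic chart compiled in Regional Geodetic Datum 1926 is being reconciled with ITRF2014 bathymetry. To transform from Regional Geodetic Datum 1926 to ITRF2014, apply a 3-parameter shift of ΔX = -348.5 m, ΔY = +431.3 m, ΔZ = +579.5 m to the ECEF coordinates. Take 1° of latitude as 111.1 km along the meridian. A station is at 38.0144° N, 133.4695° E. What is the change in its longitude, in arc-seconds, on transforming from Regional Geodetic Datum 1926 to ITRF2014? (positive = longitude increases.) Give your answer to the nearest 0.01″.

Δλ = -1.80″

sin φ = 0.615860, cos φ = 0.787856, sin λ = 0.725741, cos λ = -0.687968.
East component: ΔE = −sin λ·ΔX + cos λ·ΔY = −(0.725741)(-348.5) + (-0.687968)(431.3) = -43.80 m.
1° of latitude spans 111100 m; at latitude φ, 1° of longitude spans that × cos φ = 87530.8 m, so Δλ = -43.80 / 87530.8 × 3600 = -1.801″.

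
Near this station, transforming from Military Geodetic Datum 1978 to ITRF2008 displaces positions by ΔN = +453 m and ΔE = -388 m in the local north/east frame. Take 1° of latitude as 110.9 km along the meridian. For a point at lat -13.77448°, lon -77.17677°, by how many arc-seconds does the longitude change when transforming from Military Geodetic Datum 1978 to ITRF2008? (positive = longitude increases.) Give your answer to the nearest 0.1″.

Δλ = -13.0″

At latitude -13.77448°, cos φ = 0.971240.
1° of longitude at this latitude = 110.9 × cos φ = 107.71 km, so Δλ = -388.0 / 107710.6 = -0.0036022° = -12.968″.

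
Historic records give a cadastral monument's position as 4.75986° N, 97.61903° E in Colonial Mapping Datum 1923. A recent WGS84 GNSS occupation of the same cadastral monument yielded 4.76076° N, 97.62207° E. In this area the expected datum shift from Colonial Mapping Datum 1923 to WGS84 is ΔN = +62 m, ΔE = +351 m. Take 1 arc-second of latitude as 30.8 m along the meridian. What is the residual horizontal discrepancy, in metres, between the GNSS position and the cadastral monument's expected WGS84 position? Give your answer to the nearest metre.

41 m

Observed coordinate differences: Δφ = +0.00090°, Δλ = +0.00304°.
Converting to metres (1° lat = 110880 m, cos φ = 0.996551): observed ΔN = 99.8 m, observed ΔE = 335.9 m.
Subtracting the expected shift leaves a residual of 99.8 − (62) = 37.8 m north and 335.9 − (351) = -15.1 m east.
Residual distance = √(37.8² + (-15.1)²) = 40.7 m.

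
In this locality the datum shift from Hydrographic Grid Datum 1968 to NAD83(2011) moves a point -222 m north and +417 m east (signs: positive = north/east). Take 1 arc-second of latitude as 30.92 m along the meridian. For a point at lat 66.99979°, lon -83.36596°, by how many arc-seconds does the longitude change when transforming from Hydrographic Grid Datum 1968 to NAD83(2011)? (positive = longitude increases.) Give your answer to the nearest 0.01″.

Δλ = 34.52″

At latitude 66.99979°, cos φ = 0.390735.
1″ of longitude at this latitude = 30.92 × cos φ = 12.0815 m, so Δλ = 417.0 / 12.0815 = 34.516″.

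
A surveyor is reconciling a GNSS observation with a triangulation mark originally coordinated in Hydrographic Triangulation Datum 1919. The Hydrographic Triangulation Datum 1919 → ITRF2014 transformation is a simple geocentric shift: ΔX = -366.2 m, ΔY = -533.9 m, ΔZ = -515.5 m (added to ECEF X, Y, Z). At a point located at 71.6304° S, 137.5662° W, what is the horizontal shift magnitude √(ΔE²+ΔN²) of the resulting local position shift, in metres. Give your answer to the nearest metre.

460 m

The local east axis at (φ, λ) is (−sin λ, cos λ, 0), so ΔE = −sin(-137.5662°)·(-366.2) + cos(-137.5662°)·(-533.9) = 146.96 m.
The local north axis is (−sin φ cos λ, −sin φ sin λ, cos φ), giving ΔN = 256.504 + 341.886 − 162.458 = 435.93 m.
Horizontal magnitude = √(ΔE² + ΔN²) = √(146.96² + 435.93²) = 460.04 m.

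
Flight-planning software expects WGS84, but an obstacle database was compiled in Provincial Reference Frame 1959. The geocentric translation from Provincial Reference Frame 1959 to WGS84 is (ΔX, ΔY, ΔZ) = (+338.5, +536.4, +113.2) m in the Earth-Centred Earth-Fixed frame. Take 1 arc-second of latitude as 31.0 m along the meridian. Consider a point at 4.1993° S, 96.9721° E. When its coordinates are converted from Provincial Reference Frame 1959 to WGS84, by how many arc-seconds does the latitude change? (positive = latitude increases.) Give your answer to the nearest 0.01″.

sin φ = -0.073226, cos φ = 0.997315, sin λ = 0.992605, cos λ = -0.121386.
North component: ΔN = −sin φ cos λ·ΔX − sin φ sin λ·ΔY + cos φ·ΔZ = −(-0.073226)(-0.121386)(338.5) − (-0.073226)(0.992605)(536.4) + (0.997315)(113.2) = 148.88 m.
1° of latitude spans 3600 × 31.00 = 111600 m, so Δφ = 148.88 / 111600 × 3600 = 4.802″.

Δφ = 4.80″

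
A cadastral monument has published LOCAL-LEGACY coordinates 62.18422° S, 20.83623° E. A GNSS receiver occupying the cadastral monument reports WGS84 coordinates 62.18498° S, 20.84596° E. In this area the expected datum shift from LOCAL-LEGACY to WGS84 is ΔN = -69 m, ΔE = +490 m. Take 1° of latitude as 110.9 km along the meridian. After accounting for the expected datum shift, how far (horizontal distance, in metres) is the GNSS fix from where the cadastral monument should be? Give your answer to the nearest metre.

Observed coordinate differences: Δφ = -0.00076°, Δλ = +0.00973°.
Converting to metres (1° lat = 110900 m, cos φ = 0.466630): observed ΔN = -84.3 m, observed ΔE = 503.5 m.
Subtracting the expected shift leaves a residual of -84.3 − (-69) = -15.3 m north and 503.5 − (490) = 13.5 m east.
Residual distance = √((-15.3)² + 13.5²) = 20.4 m.

20 m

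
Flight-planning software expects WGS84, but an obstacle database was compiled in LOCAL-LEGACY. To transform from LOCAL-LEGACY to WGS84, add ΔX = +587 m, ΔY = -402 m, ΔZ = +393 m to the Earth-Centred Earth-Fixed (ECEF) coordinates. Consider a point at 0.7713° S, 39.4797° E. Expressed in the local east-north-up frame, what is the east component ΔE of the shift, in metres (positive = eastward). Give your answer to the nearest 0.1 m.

ΔE = -683.5 m

At φ = -0.7713°, λ = 39.4797°: sin φ = -0.013461, cos φ = 0.999909, sin λ = 0.635805, cos λ = 0.771850.
ΔE = −sin λ·ΔX + cos λ·ΔY = −(0.635805)·(587) + (0.771850)·(-402) = -683.50 m.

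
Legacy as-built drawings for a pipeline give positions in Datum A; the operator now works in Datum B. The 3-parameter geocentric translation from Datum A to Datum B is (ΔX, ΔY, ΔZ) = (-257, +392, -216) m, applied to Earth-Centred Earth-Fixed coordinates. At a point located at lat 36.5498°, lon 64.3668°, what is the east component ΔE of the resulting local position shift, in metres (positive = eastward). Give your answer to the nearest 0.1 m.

ΔE = 401.3 m

At φ = 36.5498°, λ = 64.3668°: sin φ = 0.595521, cos φ = 0.803340, sin λ = 0.901582, cos λ = 0.432608.
ΔE = −sin λ·ΔX + cos λ·ΔY = −(0.901582)·(-257) + (0.432608)·(392) = 401.29 m.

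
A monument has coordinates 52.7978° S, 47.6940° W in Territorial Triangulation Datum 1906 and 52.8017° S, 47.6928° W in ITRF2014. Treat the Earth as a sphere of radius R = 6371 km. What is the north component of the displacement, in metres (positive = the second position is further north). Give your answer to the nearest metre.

ΔN = -434 m

Δφ = -52.8017° − -52.7978° = -0.0039°; Δλ = -47.6928° − -47.6940° = +0.0012°.
1° along a meridian = πR/180 = 111195 m.
ΔN = Δφ × 111195 = -433.7 m; ΔE = Δλ × 111195 × cos(-52.7978°) = +0.0012 × 111195 × 0.604630 = 80.7 m.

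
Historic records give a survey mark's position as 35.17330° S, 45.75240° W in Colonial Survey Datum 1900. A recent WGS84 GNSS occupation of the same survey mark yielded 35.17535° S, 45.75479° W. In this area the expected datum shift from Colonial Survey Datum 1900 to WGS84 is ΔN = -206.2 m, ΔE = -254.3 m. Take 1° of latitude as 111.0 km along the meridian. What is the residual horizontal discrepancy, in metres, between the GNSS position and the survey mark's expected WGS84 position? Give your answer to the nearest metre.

43 m

Observed coordinate differences: Δφ = -0.00205°, Δλ = -0.00239°.
Converting to metres (1° lat = 111000 m, cos φ = 0.817413): observed ΔN = -227.6 m, observed ΔE = -216.9 m.
Subtracting the expected shift leaves a residual of -227.6 − (-206.2) = -21.4 m north and -216.9 − (-254.3) = 37.4 m east.
Residual distance = √((-21.4)² + 37.4²) = 43.1 m.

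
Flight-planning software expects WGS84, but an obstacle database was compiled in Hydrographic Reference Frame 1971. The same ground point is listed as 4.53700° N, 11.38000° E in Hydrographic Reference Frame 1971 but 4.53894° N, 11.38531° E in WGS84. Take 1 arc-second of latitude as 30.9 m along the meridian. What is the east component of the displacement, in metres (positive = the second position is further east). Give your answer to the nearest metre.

ΔE = 589 m

Δφ = 4.53894° − 4.53700° = +0.00194°; Δλ = 11.38531° − 11.38000° = +0.00531°.
1° of latitude = 3600 × 30.90 = 111240 m.
ΔN = Δφ × 111240 = 215.8 m; ΔE = Δλ × 111240 × cos(4.53700°) = +0.00531 × 111240 × 0.996866 = 588.8 m.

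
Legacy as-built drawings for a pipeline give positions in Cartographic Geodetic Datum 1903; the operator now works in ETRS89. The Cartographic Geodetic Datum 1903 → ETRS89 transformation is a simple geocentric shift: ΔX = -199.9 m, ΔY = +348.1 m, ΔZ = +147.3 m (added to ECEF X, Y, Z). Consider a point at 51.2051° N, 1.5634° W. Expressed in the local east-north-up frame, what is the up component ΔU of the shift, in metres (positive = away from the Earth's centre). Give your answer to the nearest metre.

ΔU = -16 m

At φ = 51.2051°, λ = -1.5634°: sin φ = 0.779394, cos φ = 0.626534, sin λ = -0.027283, cos λ = 0.999628.
ΔU = cos φ cos λ·ΔX + cos φ sin λ·ΔY + sin φ·ΔZ = (0.626534)(0.999628)(-199.9) + (0.626534)(-0.027283)(348.1) + (0.779394)(147.3) = -16.34 m.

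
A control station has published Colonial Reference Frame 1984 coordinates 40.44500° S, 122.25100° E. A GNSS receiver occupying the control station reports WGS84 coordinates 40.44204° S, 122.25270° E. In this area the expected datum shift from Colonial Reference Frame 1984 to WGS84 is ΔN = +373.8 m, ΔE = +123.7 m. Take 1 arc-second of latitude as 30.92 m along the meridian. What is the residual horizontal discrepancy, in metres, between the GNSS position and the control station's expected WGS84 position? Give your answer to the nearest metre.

49 m

Observed coordinate differences: Δφ = +0.00296°, Δλ = +0.00170°.
Converting to metres (1° lat = 111312 m, cos φ = 0.761029): observed ΔN = 329.5 m, observed ΔE = 144.0 m.
Subtracting the expected shift leaves a residual of 329.5 − (373.8) = -44.3 m north and 144.0 − (123.7) = 20.3 m east.
Residual distance = √((-44.3)² + 20.3²) = 48.7 m.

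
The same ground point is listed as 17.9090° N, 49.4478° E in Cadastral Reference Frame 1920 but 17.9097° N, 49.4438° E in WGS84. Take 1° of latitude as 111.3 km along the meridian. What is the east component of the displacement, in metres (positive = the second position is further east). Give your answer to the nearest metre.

Δφ = 17.9097° − 17.9090° = +0.0007°; Δλ = 49.4438° − 49.4478° = -0.0040°.
ΔN = Δφ × 111300 = 77.9 m; ΔE = Δλ × 111300 × cos(17.9090°) = -0.0040 × 111300 × 0.951546 = -423.6 m.

ΔE = -424 m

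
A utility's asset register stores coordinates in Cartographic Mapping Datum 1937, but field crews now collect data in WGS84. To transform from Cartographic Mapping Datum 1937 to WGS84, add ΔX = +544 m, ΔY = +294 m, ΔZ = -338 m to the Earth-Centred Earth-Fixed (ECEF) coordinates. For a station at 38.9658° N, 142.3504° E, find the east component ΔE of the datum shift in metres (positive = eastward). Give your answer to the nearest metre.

ΔE = -565 m

At φ = 38.9658°, λ = 142.3504°: sin φ = 0.628856, cos φ = 0.777521, sin λ = 0.610831, cos λ = -0.791761.
ΔE = −sin λ·ΔX + cos λ·ΔY = −(0.610831)·(544) + (-0.791761)·(294) = -565.07 m.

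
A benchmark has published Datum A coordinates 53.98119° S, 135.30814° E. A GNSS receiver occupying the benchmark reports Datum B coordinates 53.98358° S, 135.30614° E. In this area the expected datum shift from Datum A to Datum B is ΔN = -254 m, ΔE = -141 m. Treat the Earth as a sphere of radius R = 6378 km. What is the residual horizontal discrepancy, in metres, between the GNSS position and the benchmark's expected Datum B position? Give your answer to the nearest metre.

Observed coordinate differences: Δφ = -0.00239°, Δλ = -0.00200°.
Converting to metres (1° lat = 111317 m, cos φ = 0.588051): observed ΔN = -266.0 m, observed ΔE = -130.9 m.
Subtracting the expected shift leaves a residual of -266.0 − (-254) = -12.0 m north and -130.9 − (-141) = 10.1 m east.
Residual distance = √((-12.0)² + 10.1²) = 15.7 m.

16 m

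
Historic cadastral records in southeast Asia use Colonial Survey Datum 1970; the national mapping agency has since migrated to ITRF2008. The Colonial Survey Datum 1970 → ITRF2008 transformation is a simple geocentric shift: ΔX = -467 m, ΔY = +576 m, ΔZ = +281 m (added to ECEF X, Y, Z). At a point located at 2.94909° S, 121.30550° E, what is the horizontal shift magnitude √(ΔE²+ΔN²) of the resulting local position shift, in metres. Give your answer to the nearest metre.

334 m

At φ = -2.94909°, λ = 121.30550°: sin φ = -0.051449, cos φ = 0.998676, sin λ = 0.854409, cos λ = -0.519601.
ΔE = −sin λ·ΔX + cos λ·ΔY = −(0.854409)·(-467) + (-0.519601)·(576) = 99.72 m.
ΔN = −sin φ cos λ·ΔX − sin φ sin λ·ΔY + cos φ·ΔZ = −(-0.051449)(-0.519601)(-467) − (-0.051449)(0.854409)(576) + (0.998676)(281) = 318.43 m.
Horizontal magnitude = √(ΔE² + ΔN²) = √(99.72² + 318.43²) = 333.68 m.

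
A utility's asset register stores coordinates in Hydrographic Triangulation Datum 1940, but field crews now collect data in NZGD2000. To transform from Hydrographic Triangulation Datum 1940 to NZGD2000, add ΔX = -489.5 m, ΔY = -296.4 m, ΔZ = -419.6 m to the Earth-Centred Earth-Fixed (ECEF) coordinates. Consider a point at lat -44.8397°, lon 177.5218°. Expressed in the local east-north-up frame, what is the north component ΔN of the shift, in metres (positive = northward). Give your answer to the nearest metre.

ΔN = 38 m

The local north axis is (−sin φ cos λ, −sin φ sin λ, cos φ), giving ΔN = 344.836 − 9.037 − 297.531 = 38.27 m.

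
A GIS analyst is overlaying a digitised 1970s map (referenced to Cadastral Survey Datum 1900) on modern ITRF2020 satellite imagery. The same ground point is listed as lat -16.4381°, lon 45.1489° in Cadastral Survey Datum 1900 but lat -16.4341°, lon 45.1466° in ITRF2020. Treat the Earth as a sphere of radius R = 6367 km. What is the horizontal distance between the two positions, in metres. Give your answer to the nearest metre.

508 m

Δφ = -16.4341° − -16.4381° = +0.0040°; Δλ = 45.1466° − 45.1489° = -0.0023°.
1° along a meridian = πR/180 = 111125 m.
ΔN = Δφ × 111125 = 444.5 m; ΔE = Δλ × 111125 × cos(-16.4381°) = -0.0023 × 111125 × 0.959126 = -245.1 m.
Distance = √(ΔE² + ΔN²) = √((-245.1)² + 444.5²) = 507.6 m.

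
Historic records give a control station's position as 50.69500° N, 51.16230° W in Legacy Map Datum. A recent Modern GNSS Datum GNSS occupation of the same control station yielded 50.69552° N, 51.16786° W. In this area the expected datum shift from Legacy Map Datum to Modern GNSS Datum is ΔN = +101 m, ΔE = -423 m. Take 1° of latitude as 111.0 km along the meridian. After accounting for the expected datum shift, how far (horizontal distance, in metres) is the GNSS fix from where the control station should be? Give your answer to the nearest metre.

54 m

Observed coordinate differences: Δφ = +0.00052°, Δλ = -0.00556°.
Converting to metres (1° lat = 111000 m, cos φ = 0.633448): observed ΔN = 57.7 m, observed ΔE = -390.9 m.
Subtracting the expected shift leaves a residual of 57.7 − (101) = -43.3 m north and -390.9 − (-423) = 32.1 m east.
Residual distance = √((-43.3)² + 32.1²) = 53.9 m.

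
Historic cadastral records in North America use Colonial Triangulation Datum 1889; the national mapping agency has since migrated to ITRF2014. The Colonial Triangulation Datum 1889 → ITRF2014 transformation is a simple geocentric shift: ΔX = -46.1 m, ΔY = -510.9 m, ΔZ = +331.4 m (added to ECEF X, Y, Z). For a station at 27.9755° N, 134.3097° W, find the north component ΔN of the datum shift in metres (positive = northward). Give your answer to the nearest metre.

At φ = 27.9755°, λ = -134.3097°: sin φ = 0.469094, cos φ = 0.883148, sin λ = -0.715574, cos λ = -0.698536.
ΔN = −sin φ cos λ·ΔX − sin φ sin λ·ΔY + cos φ·ΔZ = −(0.469094)(-0.698536)(-46.1) − (0.469094)(-0.715574)(-510.9) + (0.883148)(331.4) = 106.07 m.

ΔN = 106 m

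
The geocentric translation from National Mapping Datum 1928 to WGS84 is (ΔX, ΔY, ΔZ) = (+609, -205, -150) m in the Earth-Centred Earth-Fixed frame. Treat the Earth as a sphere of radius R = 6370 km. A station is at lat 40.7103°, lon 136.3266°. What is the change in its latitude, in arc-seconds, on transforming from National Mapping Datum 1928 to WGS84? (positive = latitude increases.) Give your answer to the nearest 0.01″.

sin φ = 0.652235, cos φ = 0.758017, sin λ = 0.690547, cos λ = -0.723288.
North component: ΔN = −sin φ cos λ·ΔX − sin φ sin λ·ΔY + cos φ·ΔZ = −(0.652235)(-0.723288)(609) − (0.652235)(0.690547)(-205) + (0.758017)(-150) = 265.93 m.
1° of latitude spans πR/180 = 111177 m, so Δφ = 265.93 / 111177 × 3600 = 8.611″.

Δφ = 8.61″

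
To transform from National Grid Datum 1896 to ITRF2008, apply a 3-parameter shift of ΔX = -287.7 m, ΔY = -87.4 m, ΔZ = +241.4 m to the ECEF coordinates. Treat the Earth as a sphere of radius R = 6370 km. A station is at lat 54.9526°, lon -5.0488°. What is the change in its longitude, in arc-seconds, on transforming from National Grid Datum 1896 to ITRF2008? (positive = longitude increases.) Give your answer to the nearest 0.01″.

sin φ = 0.818677, cos φ = 0.574254, sin λ = -0.088004, cos λ = 0.996120.
East component: ΔE = −sin λ·ΔX + cos λ·ΔY = −(-0.088004)(-287.7) + (0.996120)(-87.4) = -112.38 m.
1° of latitude spans πR/180 = 111177 m; at latitude φ, 1° of longitude spans that × cos φ = 63844.1 m, so Δλ = -112.38 / 63844.1 × 3600 = -6.337″.

Δλ = -6.34″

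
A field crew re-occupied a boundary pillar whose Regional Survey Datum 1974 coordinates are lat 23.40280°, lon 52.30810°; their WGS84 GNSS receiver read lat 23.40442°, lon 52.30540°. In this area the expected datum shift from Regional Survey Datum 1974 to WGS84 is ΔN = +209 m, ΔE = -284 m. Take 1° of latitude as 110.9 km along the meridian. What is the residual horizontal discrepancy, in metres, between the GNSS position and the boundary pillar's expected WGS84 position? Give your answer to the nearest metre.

Observed coordinate differences: Δφ = +0.00162°, Δλ = -0.00270°.
Converting to metres (1° lat = 110900 m, cos φ = 0.917735): observed ΔN = 179.7 m, observed ΔE = -274.8 m.
Subtracting the expected shift leaves a residual of 179.7 − (209) = -29.3 m north and -274.8 − (-284) = 9.2 m east.
Residual distance = √((-29.3)² + 9.2²) = 30.8 m.

31 m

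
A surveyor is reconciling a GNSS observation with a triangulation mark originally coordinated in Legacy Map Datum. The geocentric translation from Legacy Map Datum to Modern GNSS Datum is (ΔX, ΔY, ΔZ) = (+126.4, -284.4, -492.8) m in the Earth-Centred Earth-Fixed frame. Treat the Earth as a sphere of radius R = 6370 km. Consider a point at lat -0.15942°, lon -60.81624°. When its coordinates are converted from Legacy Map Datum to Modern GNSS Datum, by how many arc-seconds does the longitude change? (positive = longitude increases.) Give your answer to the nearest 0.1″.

sin φ = -0.002782, cos φ = 0.999996, sin λ = -0.873060, cos λ = 0.487612.
East component: ΔE = −sin λ·ΔX + cos λ·ΔY = −(-0.873060)(126.4) + (0.487612)(-284.4) = -28.32 m.
1° of latitude spans πR/180 = 111177 m; at latitude φ, 1° of longitude spans that × cos φ = 111177.0 m, so Δλ = -28.32 / 111177.0 × 3600 = -0.917″.

Δλ = -0.9″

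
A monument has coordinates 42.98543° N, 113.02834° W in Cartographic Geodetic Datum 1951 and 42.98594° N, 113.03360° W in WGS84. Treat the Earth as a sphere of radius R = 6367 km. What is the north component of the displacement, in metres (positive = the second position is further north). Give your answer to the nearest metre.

Δφ = 42.98594° − 42.98543° = +0.00051°; Δλ = -113.03360° − -113.02834° = -0.00526°.
1° along a meridian = πR/180 = 111125 m.
ΔN = Δφ × 111125 = 56.7 m; ΔE = Δλ × 111125 × cos(42.98543°) = -0.00526 × 111125 × 0.731527 = -427.6 m.

ΔN = 57 m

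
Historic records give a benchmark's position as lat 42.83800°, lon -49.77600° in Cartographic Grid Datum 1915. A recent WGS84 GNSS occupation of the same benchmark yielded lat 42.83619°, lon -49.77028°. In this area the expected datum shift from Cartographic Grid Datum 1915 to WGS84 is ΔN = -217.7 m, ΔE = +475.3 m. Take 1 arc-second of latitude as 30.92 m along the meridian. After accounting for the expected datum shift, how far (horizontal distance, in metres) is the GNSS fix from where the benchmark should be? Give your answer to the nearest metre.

Observed coordinate differences: Δφ = -0.00181°, Δλ = +0.00572°.
Converting to metres (1° lat = 111312 m, cos φ = 0.733279): observed ΔN = -201.5 m, observed ΔE = 466.9 m.
Subtracting the expected shift leaves a residual of -201.5 − (-217.7) = 16.2 m north and 466.9 − (475.3) = -8.4 m east.
Residual distance = √(16.2² + (-8.4)²) = 18.3 m.

18 m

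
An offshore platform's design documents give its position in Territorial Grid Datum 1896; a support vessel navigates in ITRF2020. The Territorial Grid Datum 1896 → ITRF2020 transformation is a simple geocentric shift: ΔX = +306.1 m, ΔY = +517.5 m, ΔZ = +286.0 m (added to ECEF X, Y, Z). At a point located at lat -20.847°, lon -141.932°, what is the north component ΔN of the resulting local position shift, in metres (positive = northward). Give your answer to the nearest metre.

The local north axis is (−sin φ cos λ, −sin φ sin λ, cos φ), giving ΔN = -85.761 − 113.555 + 267.277 = 67.96 m.

ΔN = 68 m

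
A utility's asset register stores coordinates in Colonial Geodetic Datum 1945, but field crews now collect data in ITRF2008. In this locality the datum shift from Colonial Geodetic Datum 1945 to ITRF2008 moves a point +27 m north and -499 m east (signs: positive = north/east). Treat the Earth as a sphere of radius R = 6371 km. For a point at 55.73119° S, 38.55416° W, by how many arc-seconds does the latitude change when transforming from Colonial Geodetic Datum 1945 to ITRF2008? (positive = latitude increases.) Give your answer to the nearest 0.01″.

Δφ = 0.87″

On a sphere of radius R, 1 rad of latitude = R, so Δφ = ΔN / R = 27.0 / 6371000 = 4.2380e-06 rad = 0.874″.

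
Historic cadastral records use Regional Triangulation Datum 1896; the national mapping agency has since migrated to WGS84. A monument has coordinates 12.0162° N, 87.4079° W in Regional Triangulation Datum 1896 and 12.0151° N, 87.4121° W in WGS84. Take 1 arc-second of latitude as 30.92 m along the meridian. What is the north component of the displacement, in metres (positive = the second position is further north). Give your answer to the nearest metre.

Δφ = 12.0151° − 12.0162° = -0.0011°; Δλ = -87.4121° − -87.4079° = -0.0042°.
1° of latitude = 3600 × 30.92 = 111312 m.
ΔN = Δφ × 111312 = -122.4 m; ΔE = Δλ × 111312 × cos(12.0162°) = -0.0042 × 111312 × 0.978089 = -457.3 m.

ΔN = -122 m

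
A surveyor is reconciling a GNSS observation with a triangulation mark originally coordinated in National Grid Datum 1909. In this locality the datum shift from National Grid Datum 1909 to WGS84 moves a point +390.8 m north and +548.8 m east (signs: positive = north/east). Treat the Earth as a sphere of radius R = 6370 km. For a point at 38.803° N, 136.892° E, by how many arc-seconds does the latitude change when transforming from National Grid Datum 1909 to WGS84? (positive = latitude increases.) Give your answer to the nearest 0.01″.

Δφ = 12.65″

On a sphere of radius R, 1 rad of latitude = R, so Δφ = ΔN / R = 390.8 / 6370000 = 6.1350e-05 rad = 12.654″.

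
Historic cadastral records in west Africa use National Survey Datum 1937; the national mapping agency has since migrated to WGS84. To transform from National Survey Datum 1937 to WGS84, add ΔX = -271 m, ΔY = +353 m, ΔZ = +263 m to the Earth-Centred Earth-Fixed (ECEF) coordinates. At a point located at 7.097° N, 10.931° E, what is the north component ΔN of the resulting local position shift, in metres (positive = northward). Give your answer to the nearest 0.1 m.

ΔN = 285.6 m

The local north axis is (−sin φ cos λ, −sin φ sin λ, cos φ), giving ΔN = 32.874 − 8.270 + 260.985 = 285.59 m.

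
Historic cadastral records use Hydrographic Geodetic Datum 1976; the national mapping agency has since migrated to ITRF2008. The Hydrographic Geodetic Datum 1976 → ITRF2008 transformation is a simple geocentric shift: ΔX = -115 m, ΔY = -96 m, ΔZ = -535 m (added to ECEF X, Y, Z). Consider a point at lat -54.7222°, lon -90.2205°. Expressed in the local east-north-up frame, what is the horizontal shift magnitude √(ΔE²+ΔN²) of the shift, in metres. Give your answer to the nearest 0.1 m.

257.2 m

The local east axis at (φ, λ) is (−sin λ, cos λ, 0), so ΔE = −sin(-90.2205°)·(-115) + cos(-90.2205°)·(-96) = -114.63 m.
The local north axis is (−sin φ cos λ, −sin φ sin λ, cos φ), giving ΔN = 0.361 + 78.370 − 308.985 = -230.25 m.
Horizontal magnitude = √(ΔE² + ΔN²) = √((-114.63)² + (-230.25)²) = 257.21 m.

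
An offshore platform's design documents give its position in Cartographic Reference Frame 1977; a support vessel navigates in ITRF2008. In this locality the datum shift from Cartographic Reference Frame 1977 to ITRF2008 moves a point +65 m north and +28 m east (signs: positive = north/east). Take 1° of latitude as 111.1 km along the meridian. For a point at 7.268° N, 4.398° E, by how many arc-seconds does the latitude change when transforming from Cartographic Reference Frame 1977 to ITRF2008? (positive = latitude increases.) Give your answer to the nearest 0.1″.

1° of latitude = 111.1 km, so Δφ = 65.0 / 111100 = 0.0005851° = 2.106″.

Δφ = 2.1″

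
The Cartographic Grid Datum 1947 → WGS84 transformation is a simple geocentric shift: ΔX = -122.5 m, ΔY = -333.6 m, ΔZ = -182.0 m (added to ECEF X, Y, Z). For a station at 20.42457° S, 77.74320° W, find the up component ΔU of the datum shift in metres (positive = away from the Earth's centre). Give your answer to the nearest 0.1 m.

At φ = -20.42457°, λ = -77.74320°: sin φ = -0.348974, cos φ = 0.937132, sin λ = -0.977206, cos λ = 0.212294.
ΔU = cos φ cos λ·ΔX + cos φ sin λ·ΔY + sin φ·ΔZ = (0.937132)(0.212294)(-122.5) + (0.937132)(-0.977206)(-333.6) + (-0.348974)(-182.0) = 344.64 m.

ΔU = 344.6 m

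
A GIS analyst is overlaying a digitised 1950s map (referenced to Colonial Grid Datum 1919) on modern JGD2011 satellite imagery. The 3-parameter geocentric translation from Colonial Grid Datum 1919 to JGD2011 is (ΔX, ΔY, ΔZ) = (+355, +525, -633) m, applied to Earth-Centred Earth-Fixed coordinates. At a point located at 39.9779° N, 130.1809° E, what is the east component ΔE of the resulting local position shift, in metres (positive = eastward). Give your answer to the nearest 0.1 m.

ΔE = -610.0 m

The local east axis at (φ, λ) is (−sin λ, cos λ, 0), so ΔE = −sin(130.1809°)·355 + cos(130.1809°)·525 = -609.96 m.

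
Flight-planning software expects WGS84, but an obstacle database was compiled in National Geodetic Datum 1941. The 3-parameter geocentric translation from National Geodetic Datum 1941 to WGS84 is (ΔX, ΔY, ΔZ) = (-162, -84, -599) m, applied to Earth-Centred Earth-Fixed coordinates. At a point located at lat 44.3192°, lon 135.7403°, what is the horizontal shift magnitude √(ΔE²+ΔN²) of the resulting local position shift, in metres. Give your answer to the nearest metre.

500 m

At φ = 44.3192°, λ = 135.7403°: sin φ = 0.698655, cos φ = 0.715459, sin λ = 0.697912, cos λ = -0.716184.
ΔE = −sin λ·ΔX + cos λ·ΔY = −(0.697912)·(-162) + (-0.716184)·(-84) = 173.22 m.
ΔN = −sin φ cos λ·ΔX − sin φ sin λ·ΔY + cos φ·ΔZ = −(0.698655)(-0.716184)(-162) − (0.698655)(0.697912)(-84) + (0.715459)(-599) = -468.66 m.
Horizontal magnitude = √(ΔE² + ΔN²) = √(173.22² + (-468.66)²) = 499.65 m.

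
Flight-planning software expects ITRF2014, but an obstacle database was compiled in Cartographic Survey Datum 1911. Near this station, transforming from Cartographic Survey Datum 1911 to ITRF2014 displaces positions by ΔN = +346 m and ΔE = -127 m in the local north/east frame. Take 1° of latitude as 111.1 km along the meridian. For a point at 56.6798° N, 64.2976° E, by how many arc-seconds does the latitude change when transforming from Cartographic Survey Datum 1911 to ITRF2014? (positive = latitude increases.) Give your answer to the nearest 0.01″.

Δφ = 11.21″

1° of latitude = 111.1 km, so Δφ = 346.0 / 111100 = 0.0031143° = 11.212″.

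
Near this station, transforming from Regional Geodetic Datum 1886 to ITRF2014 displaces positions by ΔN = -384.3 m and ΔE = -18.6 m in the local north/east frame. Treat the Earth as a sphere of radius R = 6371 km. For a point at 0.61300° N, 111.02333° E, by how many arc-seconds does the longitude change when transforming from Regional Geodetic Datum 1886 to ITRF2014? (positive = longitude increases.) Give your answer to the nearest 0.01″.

At latitude 0.61300°, cos φ = 0.999943.
One radian of longitude at latitude φ spans R cos φ, so Δλ = ΔE / (R cos φ) = -18.6 / (6371000 × 0.999943) = -2.9196e-06 rad = -0.602″.

Δλ = -0.60″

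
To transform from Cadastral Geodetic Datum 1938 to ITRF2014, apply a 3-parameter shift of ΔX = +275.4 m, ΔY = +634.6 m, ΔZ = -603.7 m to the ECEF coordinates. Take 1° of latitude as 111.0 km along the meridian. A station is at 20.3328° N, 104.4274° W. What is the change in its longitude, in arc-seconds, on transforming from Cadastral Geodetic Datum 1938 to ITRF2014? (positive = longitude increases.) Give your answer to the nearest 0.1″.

sin φ = 0.347473, cos φ = 0.937690, sin λ = -0.968464, cos λ = -0.249153.
East component: ΔE = −sin λ·ΔX + cos λ·ΔY = −(-0.968464)(275.4) + (-0.249153)(634.6) = 108.60 m.
1° of latitude spans 111000 m; at latitude φ, 1° of longitude spans that × cos φ = 104083.6 m, so Δλ = 108.60 / 104083.6 × 3600 = 3.756″.

Δλ = 3.8″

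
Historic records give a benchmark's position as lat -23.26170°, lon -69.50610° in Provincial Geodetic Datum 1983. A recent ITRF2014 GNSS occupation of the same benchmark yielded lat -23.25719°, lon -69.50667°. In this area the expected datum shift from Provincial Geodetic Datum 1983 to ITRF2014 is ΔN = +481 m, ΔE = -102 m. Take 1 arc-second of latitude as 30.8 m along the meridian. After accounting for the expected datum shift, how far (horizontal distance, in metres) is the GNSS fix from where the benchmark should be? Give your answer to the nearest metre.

Observed coordinate differences: Δφ = +0.00451°, Δλ = -0.00057°.
Converting to metres (1° lat = 110880 m, cos φ = 0.918711): observed ΔN = 500.1 m, observed ΔE = -58.1 m.
Subtracting the expected shift leaves a residual of 500.1 − (481) = 19.1 m north and -58.1 − (-102) = 43.9 m east.
Residual distance = √(19.1² + 43.9²) = 47.9 m.

48 m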